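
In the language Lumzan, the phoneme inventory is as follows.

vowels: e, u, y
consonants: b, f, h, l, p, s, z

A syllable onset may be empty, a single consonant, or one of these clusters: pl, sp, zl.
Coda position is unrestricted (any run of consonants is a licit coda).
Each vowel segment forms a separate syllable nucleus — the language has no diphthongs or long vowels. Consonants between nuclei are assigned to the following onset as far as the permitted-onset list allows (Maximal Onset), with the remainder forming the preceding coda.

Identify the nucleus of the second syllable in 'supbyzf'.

y

Vowels present: u, y; each is a nucleus, giving 2 syllables.
The second nucleus (vowel 2 from the left) is /y/.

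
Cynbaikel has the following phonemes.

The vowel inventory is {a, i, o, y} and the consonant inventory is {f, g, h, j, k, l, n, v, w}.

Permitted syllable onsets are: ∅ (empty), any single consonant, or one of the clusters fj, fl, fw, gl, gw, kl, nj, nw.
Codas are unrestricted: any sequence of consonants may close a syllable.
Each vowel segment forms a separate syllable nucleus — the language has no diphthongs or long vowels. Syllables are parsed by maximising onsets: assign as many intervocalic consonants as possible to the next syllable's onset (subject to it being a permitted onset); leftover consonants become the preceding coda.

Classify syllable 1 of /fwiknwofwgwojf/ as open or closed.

closed

The vowels are i, o, o — 3 nuclei, so 3 syllables.
Between /i/ (V1) and /o/ (V2): /knw/ splits as /k/ + /nw/ (/nw/ is the longest suffix that is a licit onset).
Between /o/ (V2) and /o/ (V3): cluster /fwgw/ — the longest permitted-onset suffix is /gw/; onset = /gw/, preceding coda = /fw/.
Syllabification: fwik.nwofw.gwojf.
Syllable 1 is /fwik/ with coda /k/, so it is closed.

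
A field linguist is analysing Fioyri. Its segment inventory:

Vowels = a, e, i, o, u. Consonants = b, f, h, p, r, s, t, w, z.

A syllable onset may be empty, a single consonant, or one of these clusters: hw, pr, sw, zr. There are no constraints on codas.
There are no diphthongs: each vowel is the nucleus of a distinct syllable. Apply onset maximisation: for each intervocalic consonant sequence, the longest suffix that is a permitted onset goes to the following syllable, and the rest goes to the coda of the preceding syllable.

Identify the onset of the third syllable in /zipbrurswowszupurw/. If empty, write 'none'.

sw

The vowels are i, u, o, u, u — 5 nuclei, so 5 syllables.
Between /i/ (V1) and /u/ (V2): /pbr/ splits as /pb/ + /r/ (/r/ is the longest suffix that is a licit onset).
Between /u/ (V2) and /o/ (V3): /rsw/; trying suffixes from longest down, /sw/ is the first permitted one, so coda /r/ | onset /sw/.
Between /o/ (V3) and /u/ (V4): cluster /wsz/ — the longest permitted-onset suffix is /z/; onset = /z/, preceding coda = /ws/.
Between /u/ (V4) and /u/ (V5): just /p/ — single C goes to the following onset.
Result: zipb.rur.swows.zu.purw.
Syllable 3 is /swows/: onset /sw/, nucleus /o/, coda /ws/.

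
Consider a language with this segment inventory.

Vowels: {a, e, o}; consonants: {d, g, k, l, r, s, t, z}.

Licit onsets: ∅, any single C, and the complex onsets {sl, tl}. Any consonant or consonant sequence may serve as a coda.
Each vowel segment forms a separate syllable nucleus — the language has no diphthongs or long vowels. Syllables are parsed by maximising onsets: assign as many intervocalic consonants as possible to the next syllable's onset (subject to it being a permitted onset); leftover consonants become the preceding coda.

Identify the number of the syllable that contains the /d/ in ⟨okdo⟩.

Vowels present: o, o; each is a nucleus, giving 2 syllables.
/o…o/ gap (V1→V2): /kd/ splits as /k/ + /d/ (/d/ is the longest suffix that is a licit onset).
Putting it together: ok.do.
The /d/ is in the onset of syllable 2 (/do/).

2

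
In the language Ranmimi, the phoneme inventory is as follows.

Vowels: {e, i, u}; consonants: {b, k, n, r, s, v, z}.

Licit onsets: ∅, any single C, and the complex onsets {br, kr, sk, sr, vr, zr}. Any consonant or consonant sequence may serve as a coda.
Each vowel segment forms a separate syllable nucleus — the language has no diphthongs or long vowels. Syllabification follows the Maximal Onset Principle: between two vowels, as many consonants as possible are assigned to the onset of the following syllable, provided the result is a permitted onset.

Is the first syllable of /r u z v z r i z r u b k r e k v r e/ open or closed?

The vowels are u, i, u, e, e — 5 nuclei, so 5 syllables.
Between /u/ (V1) and /i/ (V2): cluster /zvzr/ — the longest permitted-onset suffix is /zr/; onset = /zr/, preceding coda = /zv/.
Between /i/ (V2) and /u/ (V3): /zr/ is a licit onset in full, so it all attaches to the next syllable.
Between /u/ (V3) and /e/ (V4): /bkr/ splits as /b/ + /kr/ (/kr/ is the longest suffix that is a licit onset).
Between /e/ (V4) and /e/ (V5): /kvr/; trying suffixes from longest down, /vr/ is the first permitted one, so coda /k/ | onset /vr/.
Syllabification: ruzv.zri.zrub.krek.vre.
Syllable 1 is /ruzv/ with coda /zv/, so it is closed.

closed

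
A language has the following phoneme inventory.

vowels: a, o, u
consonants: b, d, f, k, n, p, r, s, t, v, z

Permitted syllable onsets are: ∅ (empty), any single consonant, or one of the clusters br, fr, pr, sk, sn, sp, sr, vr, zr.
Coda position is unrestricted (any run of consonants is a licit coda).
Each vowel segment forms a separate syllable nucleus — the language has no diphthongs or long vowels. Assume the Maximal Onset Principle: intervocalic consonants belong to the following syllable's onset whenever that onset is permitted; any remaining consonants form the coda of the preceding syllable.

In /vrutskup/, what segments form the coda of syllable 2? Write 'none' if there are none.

Vowels present: u, u; each is a nucleus, giving 2 syllables.
V1 /u/ – V2 /u/: /tsk/ — longest licit onset from the right is /sk/, leaving /t/ as coda.
So the parse is vrut.skup.
Syllable 2 is /skup/: onset /sk/, nucleus /u/, coda /p/.

p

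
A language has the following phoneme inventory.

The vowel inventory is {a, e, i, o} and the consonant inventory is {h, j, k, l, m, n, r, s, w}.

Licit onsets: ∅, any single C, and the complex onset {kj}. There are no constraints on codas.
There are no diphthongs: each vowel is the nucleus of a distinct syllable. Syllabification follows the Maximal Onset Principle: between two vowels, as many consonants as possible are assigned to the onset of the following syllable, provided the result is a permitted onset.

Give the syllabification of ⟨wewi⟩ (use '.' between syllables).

Vowels present: e, i; each is a nucleus, giving 2 syllables.
Between /e/ (V1) and /i/ (V2): /w/ → onset of the next syllable (single consonants are always licit onsets).

we.wi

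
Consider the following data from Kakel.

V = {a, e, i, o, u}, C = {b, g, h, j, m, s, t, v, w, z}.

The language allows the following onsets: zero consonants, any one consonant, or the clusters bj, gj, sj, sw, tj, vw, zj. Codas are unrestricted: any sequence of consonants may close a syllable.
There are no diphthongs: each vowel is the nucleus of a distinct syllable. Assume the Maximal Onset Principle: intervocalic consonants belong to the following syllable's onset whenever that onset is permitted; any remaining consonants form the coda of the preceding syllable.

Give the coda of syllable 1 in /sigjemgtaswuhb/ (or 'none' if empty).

none

Vowels present: i, e, a, u; each is a nucleus, giving 4 syllables.
Between /i/ (V1) and /e/ (V2): /gj/ — entire cluster is a permitted onset → onset /gj/, coda ∅.
Between /e/ (V2) and /a/ (V3): /mgt/; trying suffixes from longest down, /t/ is the first permitted one, so coda /mg/ | onset /t/.
Between /a/ (V3) and /u/ (V4): /sw/ is a licit onset in full, so it all attaches to the next syllable.
Result: si.gjemg.ta.swuhb.
Syllable 1 is /si/: onset /s/, nucleus /i/, coda ∅.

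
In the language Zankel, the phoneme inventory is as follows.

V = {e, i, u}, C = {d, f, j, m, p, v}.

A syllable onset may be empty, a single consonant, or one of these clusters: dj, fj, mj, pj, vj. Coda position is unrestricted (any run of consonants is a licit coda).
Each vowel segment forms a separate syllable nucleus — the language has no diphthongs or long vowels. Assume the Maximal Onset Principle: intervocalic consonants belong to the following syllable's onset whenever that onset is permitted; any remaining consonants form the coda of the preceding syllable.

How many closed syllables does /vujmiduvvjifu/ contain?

The vowels are u, i, u, i, u — 5 nuclei, so 5 syllables.
σ1/σ2 boundary: cluster /jm/ — the longest permitted-onset suffix is /m/; onset = /m/, preceding coda = /j/.
σ2/σ3 boundary: just /d/ — single C goes to the following onset.
σ3/σ4 boundary: /vvj/ — longest licit onset from the right is /vj/, leaving /v/ as coda.
σ4/σ5 boundary: /f/ is a single consonant, so it becomes the next onset.
Result: vuj.mi.duv.vji.fu.
Classifying each syllable: /vuj/ (closed), /mi/ (open), /duv/ (closed), /vji/ (open), /fu/ (open).
Closed syllables: 2.

2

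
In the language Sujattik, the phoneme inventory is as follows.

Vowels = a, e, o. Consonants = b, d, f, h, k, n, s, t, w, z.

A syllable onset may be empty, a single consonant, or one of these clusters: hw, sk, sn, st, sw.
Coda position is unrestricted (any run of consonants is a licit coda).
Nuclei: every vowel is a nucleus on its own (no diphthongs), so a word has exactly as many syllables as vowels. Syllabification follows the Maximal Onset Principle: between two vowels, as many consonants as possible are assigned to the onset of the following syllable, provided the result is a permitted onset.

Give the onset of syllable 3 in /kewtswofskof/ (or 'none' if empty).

sk

The vowels are e, o, o — 3 nuclei, so 3 syllables.
V1 /e/ – V2 /o/: /wtsw/ — longest licit onset from the right is /sw/, leaving /wt/ as coda.
V2 /o/ – V3 /o/: cluster /fsk/ — the longest permitted-onset suffix is /sk/; onset = /sk/, preceding coda = /f/.
Putting it together: kewt.swof.skof.
Syllable 3 is /skof/: onset /sk/, nucleus /o/, coda /f/.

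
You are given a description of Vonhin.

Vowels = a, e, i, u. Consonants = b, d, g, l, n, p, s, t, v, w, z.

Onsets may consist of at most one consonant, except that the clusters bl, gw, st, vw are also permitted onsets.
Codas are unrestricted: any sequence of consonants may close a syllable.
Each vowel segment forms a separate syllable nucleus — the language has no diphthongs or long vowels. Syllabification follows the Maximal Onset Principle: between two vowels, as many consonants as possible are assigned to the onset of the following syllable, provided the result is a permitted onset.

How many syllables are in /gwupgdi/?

2

The vowels are u, i — 2 nuclei, so 2 syllables.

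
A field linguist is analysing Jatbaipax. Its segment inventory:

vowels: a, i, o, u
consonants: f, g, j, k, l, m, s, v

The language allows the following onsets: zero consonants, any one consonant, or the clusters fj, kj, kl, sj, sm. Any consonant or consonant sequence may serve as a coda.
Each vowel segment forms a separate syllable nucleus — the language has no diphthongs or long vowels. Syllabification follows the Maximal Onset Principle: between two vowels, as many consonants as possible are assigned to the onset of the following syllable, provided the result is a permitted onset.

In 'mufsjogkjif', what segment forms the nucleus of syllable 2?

o

Vowels present: u, o, i; each is a nucleus, giving 3 syllables.
The second nucleus (vowel 2 from the left) is /o/.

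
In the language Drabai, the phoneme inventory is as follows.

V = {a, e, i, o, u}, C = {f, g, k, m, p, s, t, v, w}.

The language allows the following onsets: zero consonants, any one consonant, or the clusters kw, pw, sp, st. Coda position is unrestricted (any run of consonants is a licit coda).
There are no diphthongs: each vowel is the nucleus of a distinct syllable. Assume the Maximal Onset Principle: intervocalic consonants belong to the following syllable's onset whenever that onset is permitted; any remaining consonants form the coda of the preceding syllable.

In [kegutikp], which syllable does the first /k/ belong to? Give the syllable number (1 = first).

Vowels present: e, u, i; each is a nucleus, giving 3 syllables.
σ1/σ2 boundary: /g/ is a single consonant, so it becomes the next onset.
σ2/σ3 boundary: just /t/ — single C goes to the following onset.
Result: ke.gu.tikp.
The first /k/ is in the onset of syllable 1 (/ke/).

1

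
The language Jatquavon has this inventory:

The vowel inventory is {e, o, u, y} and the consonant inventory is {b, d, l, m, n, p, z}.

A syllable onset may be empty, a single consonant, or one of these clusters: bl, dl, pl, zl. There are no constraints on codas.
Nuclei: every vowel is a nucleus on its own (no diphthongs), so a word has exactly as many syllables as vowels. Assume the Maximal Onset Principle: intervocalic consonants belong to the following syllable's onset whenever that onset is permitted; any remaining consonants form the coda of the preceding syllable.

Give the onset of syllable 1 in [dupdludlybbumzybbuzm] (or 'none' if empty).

d

Vowels present: u, u, y, u, y, u; each is a nucleus, giving 6 syllables.
/u…u/ gap (V1→V2): cluster /pdl/ — the longest permitted-onset suffix is /dl/; onset = /dl/, preceding coda = /p/.
/u…y/ gap (V2→V3): cluster /dl/ — /dl/ is itself a permitted onset, so the whole cluster goes right; preceding coda = ∅.
/y…u/ gap (V3→V4): /bb/ — longest licit onset from the right is /b/, leaving /b/ as coda.
/u…y/ gap (V4→V5): cluster /mz/ — the longest permitted-onset suffix is /z/; onset = /z/, preceding coda = /m/.
/y…u/ gap (V5→V6): /bb/; trying suffixes from longest down, /b/ is the first permitted one, so coda /b/ | onset /b/.
So the parse is dup.dlu.dlyb.bum.zyb.buzm.
Syllable 1 is /dup/: onset /d/, nucleus /u/, coda /p/.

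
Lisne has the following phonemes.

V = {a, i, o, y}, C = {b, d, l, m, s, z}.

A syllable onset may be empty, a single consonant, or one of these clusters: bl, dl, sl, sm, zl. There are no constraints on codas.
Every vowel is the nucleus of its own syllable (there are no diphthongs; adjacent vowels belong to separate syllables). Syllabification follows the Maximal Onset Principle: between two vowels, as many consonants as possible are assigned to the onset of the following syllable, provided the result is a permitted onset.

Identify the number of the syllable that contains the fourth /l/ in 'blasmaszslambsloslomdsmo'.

Nuclei (vowels): a, a, a, o, o, o → 6 syllables.
Between /a/ (V1) and /a/ (V2): /sm/ — entire cluster is a permitted onset → onset /sm/, coda ∅.
Between /a/ (V2) and /a/ (V3): cluster /szsl/ — the longest permitted-onset suffix is /sl/; onset = /sl/, preceding coda = /sz/.
Between /a/ (V3) and /o/ (V4): /mbsl/ splits as /mb/ + /sl/ (/sl/ is the longest suffix that is a licit onset).
Between /o/ (V4) and /o/ (V5): /sl/ — entire cluster is a permitted onset → onset /sl/, coda ∅.
Between /o/ (V5) and /o/ (V6): /mdsm/ splits as /md/ + /sm/ (/sm/ is the longest suffix that is a licit onset).
So the parse is bla.smasz.slamb.slo.slomd.smo.
The fourth /l/ is in the onset of syllable 5 (/slomd/).

5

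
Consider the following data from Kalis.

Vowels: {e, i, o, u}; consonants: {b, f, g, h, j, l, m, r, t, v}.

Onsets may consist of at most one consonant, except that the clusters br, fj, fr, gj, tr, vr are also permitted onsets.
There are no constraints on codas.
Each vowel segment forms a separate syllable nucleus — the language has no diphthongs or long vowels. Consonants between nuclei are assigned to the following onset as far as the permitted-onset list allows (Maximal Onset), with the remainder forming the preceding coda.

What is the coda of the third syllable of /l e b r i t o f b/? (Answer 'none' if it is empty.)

The vowels are e, i, o — 3 nuclei, so 3 syllables.
Between /e/ (V1) and /i/ (V2): cluster /br/ — /br/ is itself a permitted onset, so the whole cluster goes right; preceding coda = ∅.
Between /i/ (V2) and /o/ (V3): just /t/ — single C goes to the following onset.
Result: le.bri.tofb.
Syllable 3 is /tofb/: onset /t/, nucleus /o/, coda /fb/.

fb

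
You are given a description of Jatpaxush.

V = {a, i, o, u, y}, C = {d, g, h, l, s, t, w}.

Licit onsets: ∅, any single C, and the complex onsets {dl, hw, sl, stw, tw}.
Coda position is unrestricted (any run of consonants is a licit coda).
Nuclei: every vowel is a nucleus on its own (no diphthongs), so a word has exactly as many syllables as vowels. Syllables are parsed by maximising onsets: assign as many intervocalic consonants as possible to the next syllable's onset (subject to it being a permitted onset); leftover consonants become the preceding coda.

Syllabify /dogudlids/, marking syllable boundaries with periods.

Nuclei (vowels): o, u, i → 3 syllables.
Between /o/ (V1) and /u/ (V2): /g/ is a single consonant, so it becomes the next onset.
Between /u/ (V2) and /i/ (V3): /dl/ is a licit onset in full, so it all attaches to the next syllable.

do.gu.dlids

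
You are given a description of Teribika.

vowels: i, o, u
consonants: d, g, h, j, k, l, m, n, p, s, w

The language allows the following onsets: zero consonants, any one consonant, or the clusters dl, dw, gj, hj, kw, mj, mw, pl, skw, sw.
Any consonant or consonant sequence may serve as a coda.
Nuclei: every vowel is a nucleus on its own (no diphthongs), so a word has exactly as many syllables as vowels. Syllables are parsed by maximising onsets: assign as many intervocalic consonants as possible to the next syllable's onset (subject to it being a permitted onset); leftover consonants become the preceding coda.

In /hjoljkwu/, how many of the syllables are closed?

1

Nuclei (vowels): o, u → 2 syllables.
σ1/σ2 boundary: cluster /ljkw/ — the longest permitted-onset suffix is /kw/; onset = /kw/, preceding coda = /lj/.
So the parse is hjolj.kwu.
Classifying each syllable: /hjolj/ (closed), /kwu/ (open).
Closed syllables: 1.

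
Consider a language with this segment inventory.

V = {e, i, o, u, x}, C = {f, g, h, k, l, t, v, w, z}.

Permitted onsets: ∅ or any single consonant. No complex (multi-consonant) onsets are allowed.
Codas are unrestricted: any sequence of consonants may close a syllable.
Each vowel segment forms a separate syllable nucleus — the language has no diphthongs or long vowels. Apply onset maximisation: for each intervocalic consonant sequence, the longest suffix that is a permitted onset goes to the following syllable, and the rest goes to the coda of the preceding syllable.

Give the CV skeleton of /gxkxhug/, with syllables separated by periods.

CV.CV.CVC

Vowels present: x, x, u; each is a nucleus, giving 3 syllables.
Between /x/ (V1) and /x/ (V2): just /k/ — single C goes to the following onset.
Between /x/ (V2) and /u/ (V3): /h/ is a single consonant, so it becomes the next onset.
Syllabification: gx.kx.hug.
Mapping each syllable to C/V: /gx/ → CV, /kx/ → CV, /hug/ → CVC.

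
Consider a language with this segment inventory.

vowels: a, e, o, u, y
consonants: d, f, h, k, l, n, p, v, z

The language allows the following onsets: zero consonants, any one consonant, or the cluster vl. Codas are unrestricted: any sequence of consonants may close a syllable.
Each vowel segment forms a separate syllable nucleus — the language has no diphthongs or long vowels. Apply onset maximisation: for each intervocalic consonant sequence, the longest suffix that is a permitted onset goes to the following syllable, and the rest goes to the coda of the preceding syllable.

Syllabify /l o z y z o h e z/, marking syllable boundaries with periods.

The vowels are o, y, o, e — 4 nuclei, so 4 syllables.
Between /o/ (V1) and /y/ (V2): just /z/ — single C goes to the following onset.
Between /y/ (V2) and /o/ (V3): /z/ is a single consonant, so it becomes the next onset.
Between /o/ (V3) and /e/ (V4): /h/ is a single consonant, so it becomes the next onset.

lo.zy.zo.hez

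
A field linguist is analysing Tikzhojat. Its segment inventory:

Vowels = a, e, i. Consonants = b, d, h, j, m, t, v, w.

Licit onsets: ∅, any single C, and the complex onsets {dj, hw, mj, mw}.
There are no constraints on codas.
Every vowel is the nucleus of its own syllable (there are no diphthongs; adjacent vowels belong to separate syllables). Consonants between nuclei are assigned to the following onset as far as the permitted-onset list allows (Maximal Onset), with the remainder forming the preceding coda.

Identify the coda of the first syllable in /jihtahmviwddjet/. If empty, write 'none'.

The vowels are i, a, i, e — 4 nuclei, so 4 syllables.
/i…a/ gap (V1→V2): cluster /ht/ — the longest permitted-onset suffix is /t/; onset = /t/, preceding coda = /h/.
/a…i/ gap (V2→V3): cluster /hmv/ — the longest permitted-onset suffix is /v/; onset = /v/, preceding coda = /hm/.
/i…e/ gap (V3→V4): /wddj/ splits as /wd/ + /dj/ (/dj/ is the longest suffix that is a licit onset).
So the parse is jih.tahm.viwd.djet.
Syllable 1 is /jih/: onset /j/, nucleus /i/, coda /h/.

h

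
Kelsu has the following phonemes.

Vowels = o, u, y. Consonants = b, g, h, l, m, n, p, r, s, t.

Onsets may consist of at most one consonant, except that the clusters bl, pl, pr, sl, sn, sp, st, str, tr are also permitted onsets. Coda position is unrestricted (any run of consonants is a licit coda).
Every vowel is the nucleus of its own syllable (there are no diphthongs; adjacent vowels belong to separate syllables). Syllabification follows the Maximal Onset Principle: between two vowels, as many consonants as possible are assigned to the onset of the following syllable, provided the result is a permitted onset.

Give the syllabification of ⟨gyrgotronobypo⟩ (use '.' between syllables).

Nuclei (vowels): y, o, o, o, y, o → 6 syllables.
V1 /y/ – V2 /o/: /rg/ splits as /r/ + /g/ (/g/ is the longest suffix that is a licit onset).
V2 /o/ – V3 /o/: cluster /tr/ — /tr/ is itself a permitted onset, so the whole cluster goes right; preceding coda = ∅.
V3 /o/ – V4 /o/: just /n/ — single C goes to the following onset.
V4 /o/ – V5 /y/: /b/ is a single consonant, so it becomes the next onset.
V5 /y/ – V6 /o/: just /p/ — single C goes to the following onset.

gyr.go.tro.no.by.po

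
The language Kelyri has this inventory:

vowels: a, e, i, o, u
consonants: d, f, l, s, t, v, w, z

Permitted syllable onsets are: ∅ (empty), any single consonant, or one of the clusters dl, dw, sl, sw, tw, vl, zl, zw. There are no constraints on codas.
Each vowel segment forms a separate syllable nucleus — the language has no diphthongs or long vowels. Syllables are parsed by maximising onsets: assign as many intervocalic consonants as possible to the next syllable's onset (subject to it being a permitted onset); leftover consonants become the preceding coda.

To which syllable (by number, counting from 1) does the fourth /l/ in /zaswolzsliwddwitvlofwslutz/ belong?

6

Nuclei (vowels): a, o, i, i, o, u → 6 syllables.
σ1/σ2 boundary: /sw/ is a licit onset in full, so it all attaches to the next syllable.
σ2/σ3 boundary: /lzsl/ splits as /lz/ + /sl/ (/sl/ is the longest suffix that is a licit onset).
σ3/σ4 boundary: /wddw/ — longest licit onset from the right is /dw/, leaving /wd/ as coda.
σ4/σ5 boundary: /tvl/ splits as /t/ + /vl/ (/vl/ is the longest suffix that is a licit onset).
σ5/σ6 boundary: /fwsl/; trying suffixes from longest down, /sl/ is the first permitted one, so coda /fw/ | onset /sl/.
Syllabification: za.swolz.sliwd.dwit.vlofw.slutz.
The fourth /l/ is in the onset of syllable 6 (/slutz/).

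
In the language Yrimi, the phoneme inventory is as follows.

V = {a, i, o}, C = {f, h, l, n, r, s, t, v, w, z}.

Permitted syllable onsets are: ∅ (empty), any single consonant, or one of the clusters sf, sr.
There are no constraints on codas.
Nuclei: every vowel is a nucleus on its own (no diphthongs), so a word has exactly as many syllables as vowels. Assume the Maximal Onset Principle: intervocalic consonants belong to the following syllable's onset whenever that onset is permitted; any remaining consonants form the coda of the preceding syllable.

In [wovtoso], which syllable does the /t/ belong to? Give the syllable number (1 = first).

2

Nuclei (vowels): o, o, o → 3 syllables.
Between /o/ (V1) and /o/ (V2): cluster /vt/ — the longest permitted-onset suffix is /t/; onset = /t/, preceding coda = /v/.
Between /o/ (V2) and /o/ (V3): /s/ → onset of the next syllable (single consonants are always licit onsets).
So the parse is wov.to.so.
The /t/ is in the onset of syllable 2 (/to/).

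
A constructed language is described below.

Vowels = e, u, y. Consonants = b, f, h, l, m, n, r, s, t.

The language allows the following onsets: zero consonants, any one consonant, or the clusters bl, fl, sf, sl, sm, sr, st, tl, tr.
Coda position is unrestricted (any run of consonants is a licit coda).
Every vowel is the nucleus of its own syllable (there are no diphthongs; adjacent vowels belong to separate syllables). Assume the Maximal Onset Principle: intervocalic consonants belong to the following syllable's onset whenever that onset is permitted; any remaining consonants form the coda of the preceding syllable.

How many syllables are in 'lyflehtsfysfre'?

4

Nuclei (vowels): y, e, y, e → 4 syllables.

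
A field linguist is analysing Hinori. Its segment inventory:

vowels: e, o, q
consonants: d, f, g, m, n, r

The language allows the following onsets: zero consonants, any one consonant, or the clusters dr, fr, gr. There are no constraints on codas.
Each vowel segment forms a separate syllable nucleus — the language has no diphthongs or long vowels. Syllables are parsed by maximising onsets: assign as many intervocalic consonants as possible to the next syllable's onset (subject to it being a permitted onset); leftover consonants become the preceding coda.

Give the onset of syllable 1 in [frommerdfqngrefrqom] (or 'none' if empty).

fr

Vowels present: o, e, q, e, q, o; each is a nucleus, giving 6 syllables.
σ1/σ2 boundary: /mm/ — longest licit onset from the right is /m/, leaving /m/ as coda.
σ2/σ3 boundary: /rdf/ splits as /rd/ + /f/ (/f/ is the longest suffix that is a licit onset).
σ3/σ4 boundary: /ngr/ splits as /n/ + /gr/ (/gr/ is the longest suffix that is a licit onset).
σ4/σ5 boundary: /fr/ is a licit onset in full, so it all attaches to the next syllable.
σ5/σ6 boundary: nothing intervenes; syllable break is V.V.
So the parse is from.merd.fqn.gre.frq.om.
Syllable 1 is /from/: onset /fr/, nucleus /o/, coda /m/.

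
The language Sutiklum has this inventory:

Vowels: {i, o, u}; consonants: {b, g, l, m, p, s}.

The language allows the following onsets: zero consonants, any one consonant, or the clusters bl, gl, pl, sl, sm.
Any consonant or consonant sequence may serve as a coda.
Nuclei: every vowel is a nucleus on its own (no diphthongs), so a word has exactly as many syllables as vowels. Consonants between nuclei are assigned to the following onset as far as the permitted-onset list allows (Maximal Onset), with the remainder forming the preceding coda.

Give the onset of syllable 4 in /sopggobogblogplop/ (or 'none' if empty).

bl

Vowels present: o, o, o, o, o; each is a nucleus, giving 5 syllables.
V1 /o/ – V2 /o/: /pgg/ — longest licit onset from the right is /g/, leaving /pg/ as coda.
V2 /o/ – V3 /o/: /b/ is a single consonant, so it becomes the next onset.
V3 /o/ – V4 /o/: cluster /gbl/ — the longest permitted-onset suffix is /bl/; onset = /bl/, preceding coda = /g/.
V4 /o/ – V5 /o/: /gpl/; trying suffixes from longest down, /pl/ is the first permitted one, so coda /g/ | onset /pl/.
Putting it together: sopg.go.bog.blog.plop.
Syllable 4 is /blog/: onset /bl/, nucleus /o/, coda /g/.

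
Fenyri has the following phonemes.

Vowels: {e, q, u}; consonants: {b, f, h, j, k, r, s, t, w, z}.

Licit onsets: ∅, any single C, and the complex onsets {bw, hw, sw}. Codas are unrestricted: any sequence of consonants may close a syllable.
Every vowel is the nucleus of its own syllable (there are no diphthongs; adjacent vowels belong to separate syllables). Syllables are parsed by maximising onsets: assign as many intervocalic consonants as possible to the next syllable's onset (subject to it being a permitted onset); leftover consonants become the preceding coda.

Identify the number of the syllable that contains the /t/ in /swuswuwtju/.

2

Vowels present: u, u, u; each is a nucleus, giving 3 syllables.
σ1/σ2 boundary: cluster /sw/ — /sw/ is itself a permitted onset, so the whole cluster goes right; preceding coda = ∅.
σ2/σ3 boundary: cluster /wtj/ — the longest permitted-onset suffix is /j/; onset = /j/, preceding coda = /wt/.
Syllabification: swu.swuwt.ju.
The /t/ is in the coda of syllable 2 (/swuwt/).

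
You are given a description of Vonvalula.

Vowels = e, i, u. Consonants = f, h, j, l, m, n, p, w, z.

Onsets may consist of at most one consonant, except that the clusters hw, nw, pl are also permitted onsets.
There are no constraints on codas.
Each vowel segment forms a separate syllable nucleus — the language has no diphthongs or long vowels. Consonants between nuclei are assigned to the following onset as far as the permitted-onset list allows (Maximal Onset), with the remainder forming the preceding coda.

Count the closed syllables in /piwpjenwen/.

2

The vowels are i, e, e — 3 nuclei, so 3 syllables.
σ1/σ2 boundary: /wpj/ splits as /wp/ + /j/ (/j/ is the longest suffix that is a licit onset).
σ2/σ3 boundary: cluster /nw/ — /nw/ is itself a permitted onset, so the whole cluster goes right; preceding coda = ∅.
Result: piwp.je.nwen.
Classifying each syllable: /piwp/ (closed), /je/ (open), /nwen/ (closed).
Closed syllables: 2.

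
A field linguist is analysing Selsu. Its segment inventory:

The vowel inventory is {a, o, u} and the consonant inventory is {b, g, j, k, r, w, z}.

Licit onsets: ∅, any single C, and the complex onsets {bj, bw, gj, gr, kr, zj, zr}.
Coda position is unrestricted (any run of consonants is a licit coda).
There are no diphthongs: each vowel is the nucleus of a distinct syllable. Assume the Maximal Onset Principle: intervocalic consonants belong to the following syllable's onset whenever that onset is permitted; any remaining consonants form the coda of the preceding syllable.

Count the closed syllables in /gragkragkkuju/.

2

Nuclei (vowels): a, a, u, u → 4 syllables.
σ1/σ2 boundary: cluster /gkr/ — the longest permitted-onset suffix is /kr/; onset = /kr/, preceding coda = /g/.
σ2/σ3 boundary: cluster /gkk/ — the longest permitted-onset suffix is /k/; onset = /k/, preceding coda = /gk/.
σ3/σ4 boundary: just /j/ — single C goes to the following onset.
Result: grag.kragk.ku.ju.
Classifying each syllable: /grag/ (closed), /kragk/ (closed), /ku/ (open), /ju/ (open).
Closed syllables: 2.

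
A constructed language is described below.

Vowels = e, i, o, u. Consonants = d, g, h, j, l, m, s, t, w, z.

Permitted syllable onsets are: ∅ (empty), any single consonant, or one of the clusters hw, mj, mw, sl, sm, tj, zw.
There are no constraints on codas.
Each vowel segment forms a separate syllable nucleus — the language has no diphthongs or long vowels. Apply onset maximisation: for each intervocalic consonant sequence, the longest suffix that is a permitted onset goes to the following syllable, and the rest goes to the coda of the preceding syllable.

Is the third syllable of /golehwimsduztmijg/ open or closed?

Nuclei (vowels): o, e, i, u, i → 5 syllables.
V1 /o/ – V2 /e/: just /l/ — single C goes to the following onset.
V2 /e/ – V3 /i/: cluster /hw/ — /hw/ is itself a permitted onset, so the whole cluster goes right; preceding coda = ∅.
V3 /i/ – V4 /u/: /msd/; trying suffixes from longest down, /d/ is the first permitted one, so coda /ms/ | onset /d/.
V4 /u/ – V5 /i/: cluster /ztm/ — the longest permitted-onset suffix is /m/; onset = /m/, preceding coda = /zt/.
Result: go.le.hwims.duzt.mijg.
Syllable 3 is /hwims/ with coda /ms/, so it is closed.

closed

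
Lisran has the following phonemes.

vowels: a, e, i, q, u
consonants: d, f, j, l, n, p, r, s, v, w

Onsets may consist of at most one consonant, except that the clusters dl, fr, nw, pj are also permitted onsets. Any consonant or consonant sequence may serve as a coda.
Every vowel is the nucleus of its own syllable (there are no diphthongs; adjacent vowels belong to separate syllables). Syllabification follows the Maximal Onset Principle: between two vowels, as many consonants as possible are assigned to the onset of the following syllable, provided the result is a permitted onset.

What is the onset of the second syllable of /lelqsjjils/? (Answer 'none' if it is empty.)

l

The vowels are e, q, i — 3 nuclei, so 3 syllables.
V1 /e/ – V2 /q/: just /l/ — single C goes to the following onset.
V2 /q/ – V3 /i/: /sjj/; trying suffixes from longest down, /j/ is the first permitted one, so coda /sj/ | onset /j/.
Syllabification: le.lqsj.jils.
Syllable 2 is /lqsj/: onset /l/, nucleus /q/, coda /sj/.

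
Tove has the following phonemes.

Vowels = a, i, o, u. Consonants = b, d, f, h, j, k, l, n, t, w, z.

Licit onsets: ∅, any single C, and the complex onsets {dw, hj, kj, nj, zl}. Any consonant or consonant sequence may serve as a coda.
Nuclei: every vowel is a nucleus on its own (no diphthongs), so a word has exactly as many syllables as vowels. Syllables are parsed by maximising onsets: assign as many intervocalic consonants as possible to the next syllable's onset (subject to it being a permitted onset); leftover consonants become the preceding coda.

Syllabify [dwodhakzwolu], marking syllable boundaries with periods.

Vowels present: o, a, o, u; each is a nucleus, giving 4 syllables.
/o…a/ gap (V1→V2): /dh/ — longest licit onset from the right is /h/, leaving /d/ as coda.
/a…o/ gap (V2→V3): /kzw/ splits as /kz/ + /w/ (/w/ is the longest suffix that is a licit onset).
/o…u/ gap (V3→V4): just /l/ — single C goes to the following onset.

dwod.hakz.wo.lu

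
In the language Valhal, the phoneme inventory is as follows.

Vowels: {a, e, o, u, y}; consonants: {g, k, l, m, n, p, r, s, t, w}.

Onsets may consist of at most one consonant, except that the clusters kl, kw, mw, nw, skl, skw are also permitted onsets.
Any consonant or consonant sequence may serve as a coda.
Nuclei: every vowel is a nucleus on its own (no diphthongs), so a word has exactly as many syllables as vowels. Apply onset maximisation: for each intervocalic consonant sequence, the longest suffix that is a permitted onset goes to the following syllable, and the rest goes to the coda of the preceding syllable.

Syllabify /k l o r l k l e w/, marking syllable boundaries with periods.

Vowels present: o, e; each is a nucleus, giving 2 syllables.
V1 /o/ – V2 /e/: cluster /rlkl/ — the longest permitted-onset suffix is /kl/; onset = /kl/, preceding coda = /rl/.

klorl.klew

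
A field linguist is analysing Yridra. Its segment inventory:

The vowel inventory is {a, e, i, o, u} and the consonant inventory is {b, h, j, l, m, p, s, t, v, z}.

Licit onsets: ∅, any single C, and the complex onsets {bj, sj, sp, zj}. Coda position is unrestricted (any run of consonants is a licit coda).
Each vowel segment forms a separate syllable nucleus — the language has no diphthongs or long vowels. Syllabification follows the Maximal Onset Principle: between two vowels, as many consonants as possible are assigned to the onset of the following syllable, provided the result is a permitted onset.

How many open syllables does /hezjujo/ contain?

Vowels present: e, u, o; each is a nucleus, giving 3 syllables.
Between /e/ (V1) and /u/ (V2): cluster /zj/ — /zj/ is itself a permitted onset, so the whole cluster goes right; preceding coda = ∅.
Between /u/ (V2) and /o/ (V3): just /j/ — single C goes to the following onset.
Result: he.zju.jo.
Classifying each syllable: /he/ (open), /zju/ (open), /jo/ (open).
Open syllables: 3.

3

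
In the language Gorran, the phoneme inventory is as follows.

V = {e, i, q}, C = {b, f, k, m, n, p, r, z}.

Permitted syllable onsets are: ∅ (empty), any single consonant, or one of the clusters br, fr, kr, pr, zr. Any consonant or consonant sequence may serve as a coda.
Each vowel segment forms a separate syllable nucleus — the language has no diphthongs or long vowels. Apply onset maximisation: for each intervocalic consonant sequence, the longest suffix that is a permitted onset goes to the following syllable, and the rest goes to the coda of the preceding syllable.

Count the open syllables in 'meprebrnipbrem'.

Nuclei (vowels): e, e, i, e → 4 syllables.
V1 /e/ – V2 /e/: /pr/ is a licit onset in full, so it all attaches to the next syllable.
V2 /e/ – V3 /i/: cluster /brn/ — the longest permitted-onset suffix is /n/; onset = /n/, preceding coda = /br/.
V3 /i/ – V4 /e/: /pbr/; trying suffixes from longest down, /br/ is the first permitted one, so coda /p/ | onset /br/.
Putting it together: me.prebr.nip.brem.
Classifying each syllable: /me/ (open), /prebr/ (closed), /nip/ (closed), /brem/ (closed).
Open syllables: 1.

1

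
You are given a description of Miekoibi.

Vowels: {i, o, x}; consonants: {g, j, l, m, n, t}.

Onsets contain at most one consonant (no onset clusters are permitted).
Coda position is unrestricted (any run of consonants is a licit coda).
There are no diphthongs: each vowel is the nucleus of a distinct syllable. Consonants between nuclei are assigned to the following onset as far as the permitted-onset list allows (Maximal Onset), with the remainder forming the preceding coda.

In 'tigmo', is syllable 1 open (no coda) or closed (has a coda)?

closed

The vowels are i, o — 2 nuclei, so 2 syllables.
Between /i/ (V1) and /o/ (V2): /gm/ splits as /g/ + /m/ (/m/ is the longest suffix that is a licit onset).
So the parse is tig.mo.
Syllable 1 is /tig/ with coda /g/, so it is closed.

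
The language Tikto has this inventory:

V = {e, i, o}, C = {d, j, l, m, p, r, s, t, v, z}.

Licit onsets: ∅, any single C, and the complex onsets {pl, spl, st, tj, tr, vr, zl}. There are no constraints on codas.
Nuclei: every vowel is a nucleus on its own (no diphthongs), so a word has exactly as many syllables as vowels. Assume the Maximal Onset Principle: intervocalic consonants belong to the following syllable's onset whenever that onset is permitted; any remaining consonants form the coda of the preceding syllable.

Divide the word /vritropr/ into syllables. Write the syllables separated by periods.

vri.tropr

Vowels present: i, o; each is a nucleus, giving 2 syllables.
/i…o/ gap (V1→V2): /tr/ — entire cluster is a permitted onset → onset /tr/, coda ∅.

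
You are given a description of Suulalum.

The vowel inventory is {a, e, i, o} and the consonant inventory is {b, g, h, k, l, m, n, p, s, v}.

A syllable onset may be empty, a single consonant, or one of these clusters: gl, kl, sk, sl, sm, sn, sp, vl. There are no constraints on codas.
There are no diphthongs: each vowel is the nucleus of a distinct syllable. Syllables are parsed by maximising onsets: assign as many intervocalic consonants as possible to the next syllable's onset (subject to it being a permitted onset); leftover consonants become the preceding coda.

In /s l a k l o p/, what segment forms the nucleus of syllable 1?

a

Nuclei (vowels): a, o → 2 syllables.
The first nucleus (vowel 1 from the left) is /a/.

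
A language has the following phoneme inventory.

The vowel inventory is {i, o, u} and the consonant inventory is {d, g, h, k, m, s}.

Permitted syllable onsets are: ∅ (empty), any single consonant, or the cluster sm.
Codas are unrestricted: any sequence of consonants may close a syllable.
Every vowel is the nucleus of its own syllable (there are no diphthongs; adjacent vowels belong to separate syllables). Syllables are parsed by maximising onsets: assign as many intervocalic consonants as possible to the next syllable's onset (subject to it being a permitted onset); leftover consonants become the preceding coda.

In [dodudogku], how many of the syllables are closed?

Nuclei (vowels): o, u, o, u → 4 syllables.
/o…u/ gap (V1→V2): /d/ is a single consonant, so it becomes the next onset.
/u…o/ gap (V2→V3): /d/ is a single consonant, so it becomes the next onset.
/o…u/ gap (V3→V4): /gk/ splits as /g/ + /k/ (/k/ is the longest suffix that is a licit onset).
Putting it together: do.du.dog.ku.
Classifying each syllable: /do/ (open), /du/ (open), /dog/ (closed), /ku/ (open).
Closed syllables: 1.

1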